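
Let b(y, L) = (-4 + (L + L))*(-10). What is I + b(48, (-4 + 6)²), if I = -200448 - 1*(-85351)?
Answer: -115137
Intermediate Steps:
b(y, L) = 40 - 20*L (b(y, L) = (-4 + 2*L)*(-10) = 40 - 20*L)
I = -115097 (I = -200448 + 85351 = -115097)
I + b(48, (-4 + 6)²) = -115097 + (40 - 20*(-4 + 6)²) = -115097 + (40 - 20*2²) = -115097 + (40 - 20*4) = -115097 + (40 - 80) = -115097 - 40 = -115137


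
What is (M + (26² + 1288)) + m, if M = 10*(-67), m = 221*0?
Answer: 1294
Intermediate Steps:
m = 0
M = -670
(M + (26² + 1288)) + m = (-670 + (26² + 1288)) + 0 = (-670 + (676 + 1288)) + 0 = (-670 + 1964) + 0 = 1294 + 0 = 1294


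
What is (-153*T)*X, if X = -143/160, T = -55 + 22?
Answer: -722007/160 ≈ -4512.5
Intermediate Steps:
T = -33
X = -143/160 (X = -143*1/160 = -143/160 ≈ -0.89375)
(-153*T)*X = -153*(-33)*(-143/160) = 5049*(-143/160) = -722007/160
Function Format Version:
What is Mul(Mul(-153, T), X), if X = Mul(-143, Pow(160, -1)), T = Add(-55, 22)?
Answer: Rational(-722007, 160) ≈ -4512.5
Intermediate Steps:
T = -33
X = Rational(-143, 160) (X = Mul(-143, Rational(1, 160)) = Rational(-143, 160) ≈ -0.89375)
Mul(Mul(-153, T), X) = Mul(Mul(-153, -33), Rational(-143, 160)) = Mul(5049, Rational(-143, 160)) = Rational(-722007, 160)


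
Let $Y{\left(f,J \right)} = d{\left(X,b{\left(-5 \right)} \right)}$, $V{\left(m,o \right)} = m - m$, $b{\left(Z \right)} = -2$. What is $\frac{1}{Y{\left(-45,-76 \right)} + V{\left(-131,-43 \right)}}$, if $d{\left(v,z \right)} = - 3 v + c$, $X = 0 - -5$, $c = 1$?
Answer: $- \frac{1}{14} \approx -0.071429$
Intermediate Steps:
$V{\left(m,o \right)} = 0$
$X = 5$ ($X = 0 + 5 = 5$)
$d{\left(v,z \right)} = 1 - 3 v$ ($d{\left(v,z \right)} = - 3 v + 1 = 1 - 3 v$)
$Y{\left(f,J \right)} = -14$ ($Y{\left(f,J \right)} = 1 - 15 = -14$)
$\frac{1}{Y{\left(-45,-76 \right)} + V{\left(-131,-43 \right)}} = \frac{1}{-14 + 0} = \frac{1}{-14} = - \frac{1}{14}$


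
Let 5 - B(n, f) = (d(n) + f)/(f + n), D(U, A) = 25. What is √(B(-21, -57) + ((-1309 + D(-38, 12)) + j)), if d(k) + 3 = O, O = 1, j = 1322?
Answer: √257010/78 ≈ 6.4995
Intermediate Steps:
d(k) = -2 (d(k) = -3 + 1 = -2)
B(n, f) = 5 - (-2 + f)/(f + n)
√(B(-21, -57) + ((-1309 + D(-38, 12)) + j)) = √((2 + 4*(-57) + 5*(-21))/(-57 - 21) + ((-1309 + 25) + 1322)) = √((2 - 228 - 105)/(-78) + (-1284 + 1322)) = √(-1/78*(-331) + 38) = √(331/78 + 38) = √(3295/78) = √257010/78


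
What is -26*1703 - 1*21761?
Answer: -66039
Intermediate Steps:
-26*1703 - 1*21761 = -44278 - 21761 = -66039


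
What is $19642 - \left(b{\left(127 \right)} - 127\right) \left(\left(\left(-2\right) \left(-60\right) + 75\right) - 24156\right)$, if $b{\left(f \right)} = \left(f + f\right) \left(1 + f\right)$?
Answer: $775996627$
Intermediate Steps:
$b{\left(f \right)} = 2 f \left(1 + f\right)$
$19642 - \left(b{\left(127 \right)} - 127\right) \left(\left(\left(-2\right) \left(-60\right) + 75\right) - 24156\right) = 19642 - \left(2 \cdot 127 \left(1 + 127\right) - 127\right) \left(\left(\left(-2\right) \left(-60\right) + 75\right) - 24156\right) = 19642 - \left(2 \cdot 127 \cdot 128 - 127\right) \left(\left(120 + 75\right) - 24156\right) = 19642 - \left(32512 - 127\right) \left(195 - 24156\right) = 19642 - 32385 \left(-23961\right) = 19642 - -775976985 = 19642 + 775976985 = 775996627$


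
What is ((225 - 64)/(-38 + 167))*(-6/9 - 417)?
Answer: -201733/387 ≈ -521.27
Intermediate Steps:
((225 - 64)/(-38 + 167))*(-6/9 - 417) = (161/129)*(-6*⅑ - 417) = (161*(1/129))*(-⅔ - 417) = (161/129)*(-1253/3) = -201733/387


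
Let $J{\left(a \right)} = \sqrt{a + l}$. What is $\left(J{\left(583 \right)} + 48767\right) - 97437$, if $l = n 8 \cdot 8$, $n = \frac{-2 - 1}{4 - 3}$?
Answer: $-48670 + \sqrt{391} \approx -48650.0$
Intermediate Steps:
$n = -3$ ($n = - \frac{3}{1} = \left(-3\right) 1 = -3$)
$l = -192$ ($l = \left(-3\right) 8 \cdot 8 = \left(-24\right) 8 = -192$)
$J{\left(a \right)} = \sqrt{-192 + a}$ ($J{\left(a \right)} = \sqrt{a - 192} = \sqrt{-192 + a}$)
$\left(J{\left(583 \right)} + 48767\right) - 97437 = \left(\sqrt{-192 + 583} + 48767\right) - 97437 = \left(\sqrt{391} + 48767\right) - 97437 = \left(48767 + \sqrt{391}\right) - 97437 = -48670 + \sqrt{391}$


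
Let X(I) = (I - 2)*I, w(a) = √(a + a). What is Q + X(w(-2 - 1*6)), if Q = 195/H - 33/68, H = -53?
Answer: -72673/3604 - 8*I ≈ -20.165 - 8.0*I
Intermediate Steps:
w(a) = √2*√a (w(a) = √(2*a) = √2*√a)
Q = -15009/3604 (Q = 195/(-53) - 33/68 = 195*(-1/53) - 33*1/68 = -195/53 - 33/68 = -15009/3604 ≈ -4.1645)
X(I) = I*(-2 + I) (X(I) = (-2 + I)*I = I*(-2 + I))
Q + X(w(-2 - 1*6)) = -15009/3604 + (√2*√(-2 - 1*6))*(-2 + √2*√(-2 - 1*6)) = -15009/3604 + (√2*√(-2 - 6))*(-2 + √2*√(-2 - 6)) = -15009/3604 + (√2*√(-8))*(-2 + √2*√(-8)) = -15009/3604 + (√2*(2*I*√2))*(-2 + √2*(2*I*√2)) = -15009/3604 + (4*I)*(-2 + 4*I) = -15009/3604 + 4*I*(-2 + 4*I)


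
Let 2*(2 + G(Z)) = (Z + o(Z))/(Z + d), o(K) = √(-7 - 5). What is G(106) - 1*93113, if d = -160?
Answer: -5028263/54 - I*√3/54 ≈ -93116.0 - 0.032075*I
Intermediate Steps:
o(K) = 2*I*√3 (o(K) = √(-12) = 2*I*√3)
G(Z) = -2 + (Z + 2*I*√3)/(2*(-160 + Z)) (G(Z) = -2 + ((Z + 2*I*√3)/(Z - 160))/2 = -2 + ((Z + 2*I*√3)/(-160 + Z))/2 = -2 + (Z + 2*I*√3)/(2*(-160 + Z)))
G(106) - 1*93113 = (320 - 3/2*106 + I*√3)/(-160 + 106) - 1*93113 = (320 - 159 + I*√3)/(-54) - 93113 = -(161 + I*√3)/54 - 93113 = (-161/54 - I*√3/54) - 93113 = -5028263/54 - I*√3/54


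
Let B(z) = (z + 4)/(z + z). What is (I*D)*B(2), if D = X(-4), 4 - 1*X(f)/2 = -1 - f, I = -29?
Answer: -87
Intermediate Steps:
X(f) = 10 + 2*f (X(f) = 8 - 2*(-1 - f) = 8 + (2 + 2*f) = 10 + 2*f)
D = 2 (D = 10 + 2*(-4) = 10 - 8 = 2)
B(z) = (4 + z)/(2*z) (B(z) = (4 + z)/((2*z)) = (4 + z)*(1/(2*z)) = (4 + z)/(2*z))
(I*D)*B(2) = (-29*2)*((½)*(4 + 2)/2) = -29*6/2 = -58*3/2 = -87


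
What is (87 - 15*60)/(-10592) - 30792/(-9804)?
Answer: 27843293/8653664 ≈ 3.2175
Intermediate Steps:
(87 - 15*60)/(-10592) - 30792/(-9804) = (87 - 900)*(-1/10592) - 30792*(-1/9804) = -813*(-1/10592) + 2566/817 = 813/10592 + 2566/817 = 27843293/8653664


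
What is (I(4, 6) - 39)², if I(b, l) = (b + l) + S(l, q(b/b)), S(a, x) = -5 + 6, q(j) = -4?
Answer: 784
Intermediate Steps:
S(a, x) = 1
I(b, l) = 1 + b + l (I(b, l) = (b + l) + 1 = 1 + b + l)
(I(4, 6) - 39)² = ((1 + 4 + 6) - 39)² = (11 - 39)² = (-28)² = 784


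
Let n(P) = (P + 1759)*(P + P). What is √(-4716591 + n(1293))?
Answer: √3175881 ≈ 1782.1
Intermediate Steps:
n(P) = 2*P*(1759 + P) (n(P) = (1759 + P)*(2*P) = 2*P*(1759 + P))
√(-4716591 + n(1293)) = √(-4716591 + 2*1293*(1759 + 1293)) = √(-4716591 + 2*1293*3052) = √(-4716591 + 7892472) = √3175881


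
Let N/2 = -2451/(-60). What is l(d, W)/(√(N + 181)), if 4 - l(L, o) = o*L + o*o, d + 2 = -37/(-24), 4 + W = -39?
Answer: -44753*√26270/63048 ≈ -115.05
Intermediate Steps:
W = -43 (W = -4 - 39 = -43)
d = -11/24 (d = -2 - 37/(-24) = -2 - 37*(-1/24) = -2 + 37/24 = -11/24 ≈ -0.45833)
l(L, o) = 4 - o² - L*o (l(L, o) = 4 - (o*L + o*o) = 4 - (L*o + o²) = 4 - (o² + L*o) = 4 + (-o² - L*o) = 4 - o² - L*o)
N = 817/10 (N = 2*(-2451/(-60)) = 2*(-2451*(-1/60)) = 2*(817/20) = 817/10 ≈ 81.700)
l(d, W)/(√(N + 181)) = (4 - 1*(-43)² - 1*(-11/24)*(-43))/(√(817/10 + 181)) = (4 - 1*1849 - 473/24)/(√(2627/10)) = (4 - 1849 - 473/24)/((√26270/10)) = -44753*√26270/63048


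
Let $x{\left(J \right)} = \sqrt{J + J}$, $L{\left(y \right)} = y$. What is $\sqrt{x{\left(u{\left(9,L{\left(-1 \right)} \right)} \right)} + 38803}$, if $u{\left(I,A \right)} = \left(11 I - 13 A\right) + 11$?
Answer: $\sqrt{38803 + \sqrt{246}} \approx 197.02$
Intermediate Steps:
$u{\left(I,A \right)} = 11 - 13 A + 11 I$ ($u{\left(I,A \right)} = \left(- 13 A + 11 I\right) + 11 = 11 - 13 A + 11 I$)
$x{\left(J \right)} = \sqrt{2} \sqrt{J}$ ($x{\left(J \right)} = \sqrt{2 J} = \sqrt{2} \sqrt{J}$)
$\sqrt{x{\left(u{\left(9,L{\left(-1 \right)} \right)} \right)} + 38803} = \sqrt{\sqrt{2} \sqrt{11 - -13 + 11 \cdot 9} + 38803} = \sqrt{\sqrt{2} \sqrt{11 + 13 + 99} + 38803} = \sqrt{\sqrt{2} \sqrt{123} + 38803} = \sqrt{\sqrt{246} + 38803} = \sqrt{38803 + \sqrt{246}}$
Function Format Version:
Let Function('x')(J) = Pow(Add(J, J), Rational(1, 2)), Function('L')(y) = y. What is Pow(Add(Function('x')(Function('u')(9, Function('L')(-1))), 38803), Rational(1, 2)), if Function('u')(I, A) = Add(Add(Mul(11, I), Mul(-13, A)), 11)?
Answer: Pow(Add(38803, Pow(246, Rational(1, 2))), Rational(1, 2)) ≈ 197.02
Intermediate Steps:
Function('u')(I, A) = Add(11, Mul(-13, A), Mul(11, I)) (Function('u')(I, A) = Add(Add(Mul(-13, A), Mul(11, I)), 11) = Add(11, Mul(-13, A), Mul(11, I)))
Function('x')(J) = Mul(Pow(2, Rational(1, 2)), Pow(J, Rational(1, 2))) (Function('x')(J) = Pow(Mul(2, J), Rational(1, 2)) = Mul(Pow(2, Rational(1, 2)), Pow(J, Rational(1, 2))))
Pow(Add(Function('x')(Function('u')(9, Function('L')(-1))), 38803), Rational(1, 2)) = Pow(Add(Mul(Pow(2, Rational(1, 2)), Pow(Add(11, Mul(-13, -1), Mul(11, 9)), Rational(1, 2))), 38803), Rational(1, 2)) = Pow(Add(Mul(Pow(2, Rational(1, 2)), Pow(Add(11, 13, 99), Rational(1, 2))), 38803), Rational(1, 2)) = Pow(Add(Mul(Pow(2, Rational(1, 2)), Pow(123, Rational(1, 2))), 38803), Rational(1, 2)) = Pow(Add(Pow(246, Rational(1, 2)), 38803), Rational(1, 2)) = Pow(Add(38803, Pow(246, Rational(1, 2))), Rational(1, 2))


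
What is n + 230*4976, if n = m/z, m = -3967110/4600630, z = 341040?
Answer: 8550894332358709/7471423120 ≈ 1.1445e+6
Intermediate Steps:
m = -396711/460063 (m = -3967110*1/4600630 = -396711/460063 ≈ -0.86230)
n = -18891/7471423120 (n = -396711/460063/341040 = -396711/460063*1/341040 = -18891/7471423120 ≈ -2.5284e-6)
n + 230*4976 = -18891/7471423120 + 230*4976 = -18891/7471423120 + 1144480 = 8550894332358709/7471423120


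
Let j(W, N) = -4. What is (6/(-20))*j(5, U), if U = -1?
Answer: 6/5 ≈ 1.2000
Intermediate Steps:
(6/(-20))*j(5, U) = (6/(-20))*(-4) = (6*(-1/20))*(-4) = -3/10*(-4) = 6/5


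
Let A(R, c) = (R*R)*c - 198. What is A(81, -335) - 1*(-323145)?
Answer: -1874988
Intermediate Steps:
A(R, c) = -198 + c*R² (A(R, c) = R²*c - 198 = c*R² - 198 = -198 + c*R²)
A(81, -335) - 1*(-323145) = (-198 - 335*81²) - 1*(-323145) = (-198 - 335*6561) + 323145 = (-198 - 2197935) + 323145 = -2198133 + 323145 = -1874988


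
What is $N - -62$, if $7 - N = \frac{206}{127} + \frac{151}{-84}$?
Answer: $\frac{737965}{10668} \approx 69.176$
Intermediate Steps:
$N = \frac{76549}{10668}$ ($N = 7 - \left(\frac{206}{127} + \frac{151}{-84}\right) = 7 - \left(206 \cdot \frac{1}{127} + 151 \left(- \frac{1}{84}\right)\right) = 7 - \left(\frac{206}{127} - \frac{151}{84}\right) = 7 - - \frac{1873}{10668} = 7 + \frac{1873}{10668} = \frac{76549}{10668} \approx 7.1756$)
$N - -62 = \frac{76549}{10668} - -62 = \frac{76549}{10668} + 62 = \frac{737965}{10668}$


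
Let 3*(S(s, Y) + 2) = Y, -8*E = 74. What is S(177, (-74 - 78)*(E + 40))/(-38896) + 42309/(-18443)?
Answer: -15546921/6897682 ≈ -2.2539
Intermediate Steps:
E = -37/4 (E = -1/8*74 = -37/4 ≈ -9.2500)
S(s, Y) = -2 + Y/3
S(177, (-74 - 78)*(E + 40))/(-38896) + 42309/(-18443) = (-2 + ((-74 - 78)*(-37/4 + 40))/3)/(-38896) + 42309/(-18443) = (-2 + (-152*123/4)/3)*(-1/38896) + 42309*(-1/18443) = (-2 + (1/3)*(-4674))*(-1/38896) - 42309/18443 = (-2 - 1558)*(-1/38896) - 42309/18443 = -1560*(-1/38896) - 42309/18443 = 15/374 - 42309/18443 = -15546921/6897682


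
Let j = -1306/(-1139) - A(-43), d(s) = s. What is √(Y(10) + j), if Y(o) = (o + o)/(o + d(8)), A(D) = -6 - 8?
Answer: √189823462/3417 ≈ 4.0321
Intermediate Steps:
A(D) = -14
Y(o) = 2*o/(8 + o) (Y(o) = (o + o)/(o + 8) = (2*o)/(8 + o) = 2*o/(8 + o))
j = 17252/1139 (j = -1306/(-1139) - 1*(-14) = -1306*(-1/1139) + 14 = 1306/1139 + 14 = 17252/1139 ≈ 15.147)
√(Y(10) + j) = √(2*10/(8 + 10) + 17252/1139) = √(2*10/18 + 17252/1139) = √(2*10*(1/18) + 17252/1139) = √(10/9 + 17252/1139) = √(166658/10251) = √189823462/3417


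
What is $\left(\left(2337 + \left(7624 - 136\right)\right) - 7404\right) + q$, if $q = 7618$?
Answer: $10039$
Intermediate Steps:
$\left(\left(2337 + \left(7624 - 136\right)\right) - 7404\right) + q = \left(\left(2337 + \left(7624 - 136\right)\right) - 7404\right) + 7618 = \left(\left(2337 + 7488\right) - 7404\right) + 7618 = \left(9825 - 7404\right) + 7618 = 2421 + 7618 = 10039$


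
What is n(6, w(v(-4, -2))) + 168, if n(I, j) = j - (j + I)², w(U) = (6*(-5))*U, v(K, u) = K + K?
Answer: -60108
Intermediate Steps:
v(K, u) = 2*K
w(U) = -30*U
n(I, j) = j - (I + j)²
n(6, w(v(-4, -2))) + 168 = (-60*(-4) - (6 - 60*(-4))²) + 168 = (-30*(-8) - (6 - 30*(-8))²) + 168 = (240 - (6 + 240)²) + 168 = (240 - 1*246²) + 168 = (240 - 1*60516) + 168 = (240 - 60516) + 168 = -60276 + 168 = -60108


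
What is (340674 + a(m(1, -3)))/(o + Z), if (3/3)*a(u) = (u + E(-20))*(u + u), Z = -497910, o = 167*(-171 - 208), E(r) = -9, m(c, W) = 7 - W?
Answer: -340694/561203 ≈ -0.60708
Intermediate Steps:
o = -63293 (o = 167*(-379) = -63293)
a(u) = 2*u*(-9 + u) (a(u) = (u - 9)*(u + u) = (-9 + u)*(2*u) = 2*u*(-9 + u))
(340674 + a(m(1, -3)))/(o + Z) = (340674 + 2*(7 - 1*(-3))*(-9 + (7 - 1*(-3))))/(-63293 - 497910) = (340674 + 2*(7 + 3)*(-9 + (7 + 3)))/(-561203) = (340674 + 2*10*(-9 + 10))*(-1/561203) = (340674 + 2*10*1)*(-1/561203) = (340674 + 20)*(-1/561203) = 340694*(-1/561203) = -340694/561203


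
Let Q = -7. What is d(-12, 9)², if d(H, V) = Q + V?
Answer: 4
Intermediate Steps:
d(H, V) = -7 + V
d(-12, 9)² = (-7 + 9)² = 2² = 4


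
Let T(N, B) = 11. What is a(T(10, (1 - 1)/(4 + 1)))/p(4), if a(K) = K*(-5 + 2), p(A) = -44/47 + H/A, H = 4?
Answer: -517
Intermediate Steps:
p(A) = -44/47 + 4/A
a(K) = -3*K (a(K) = K*(-3) = -3*K)
a(T(10, (1 - 1)/(4 + 1)))/p(4) = (-3*11)/(-44/47 + 4/4) = -33/(-44/47 + 4*(¼)) = -33/(-44/47 + 1) = -33/3/47 = -33*47/3 = -517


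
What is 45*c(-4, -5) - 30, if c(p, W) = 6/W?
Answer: -84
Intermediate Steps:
45*c(-4, -5) - 30 = 45*(6/(-5)) - 30 = 45*(6*(-⅕)) - 30 = 45*(-6/5) - 30 = -54 - 30 = -84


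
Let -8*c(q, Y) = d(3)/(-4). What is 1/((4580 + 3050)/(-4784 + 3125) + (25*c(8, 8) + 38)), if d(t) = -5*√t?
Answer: 1921118208/61534047469 + 224676000*√3/61534047469 ≈ 0.037545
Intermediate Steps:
c(q, Y) = -5*√3/32 (c(q, Y) = -(-5*√3)/(8*(-4)) = -(-5*√3)*(-1)/(8*4) = -5*√3/32)
1/((4580 + 3050)/(-4784 + 3125) + (25*c(8, 8) + 38)) = 1/((4580 + 3050)/(-4784 + 3125) + (25*(-5*√3/32) + 38)) = 1/(7630/(-1659) + (-125*√3/32 + 38)) = 1/(7630*(-1/1659) + (38 - 125*√3/32)) = 1/(-1090/237 + (38 - 125*√3/32)) = 1/(7916/237 - 125*√3/32)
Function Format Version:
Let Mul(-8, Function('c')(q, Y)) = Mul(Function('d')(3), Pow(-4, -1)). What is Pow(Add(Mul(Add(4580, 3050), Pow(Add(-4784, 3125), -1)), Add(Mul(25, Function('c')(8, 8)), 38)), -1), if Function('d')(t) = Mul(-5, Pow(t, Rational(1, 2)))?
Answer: Add(Rational(1921118208, 61534047469), Mul(Rational(224676000, 61534047469), Pow(3, Rational(1, 2)))) ≈ 0.037545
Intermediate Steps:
Function('c')(q, Y) = Mul(Rational(-5, 32), Pow(3, Rational(1, 2))) (Function('c')(q, Y) = Mul(Rational(-1, 8), Mul(Mul(-5, Pow(3, Rational(1, 2))), Pow(-4, -1))) = Mul(Rational(-1, 8), Mul(Mul(-5, Pow(3, Rational(1, 2))), Rational(-1, 4))) = Mul(Rational(-1, 8), Mul(Rational(5, 4), Pow(3, Rational(1, 2)))) = Mul(Rational(-5, 32), Pow(3, Rational(1, 2))))
Pow(Add(Mul(Add(4580, 3050), Pow(Add(-4784, 3125), -1)), Add(Mul(25, Function('c')(8, 8)), 38)), -1) = Pow(Add(Mul(Add(4580, 3050), Pow(Add(-4784, 3125), -1)), Add(Mul(25, Mul(Rational(-5, 32), Pow(3, Rational(1, 2)))), 38)), -1) = Pow(Add(Mul(7630, Pow(-1659, -1)), Add(Mul(Rational(-125, 32), Pow(3, Rational(1, 2))), 38)), -1) = Pow(Add(Mul(7630, Rational(-1, 1659)), Add(38, Mul(Rational(-125, 32), Pow(3, Rational(1, 2))))), -1) = Pow(Add(Rational(-1090, 237), Add(38, Mul(Rational(-125, 32), Pow(3, Rational(1, 2))))), -1) = Pow(Add(Rational(7916, 237), Mul(Rational(-125, 32), Pow(3, Rational(1, 2)))), -1)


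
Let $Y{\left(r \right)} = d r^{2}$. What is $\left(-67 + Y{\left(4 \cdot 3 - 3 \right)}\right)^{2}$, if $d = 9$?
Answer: $438244$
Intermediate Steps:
$Y{\left(r \right)} = 9 r^{2}$
$\left(-67 + Y{\left(4 \cdot 3 - 3 \right)}\right)^{2} = \left(-67 + 9 \left(4 \cdot 3 - 3\right)^{2}\right)^{2} = \left(-67 + 9 \left(12 - 3\right)^{2}\right)^{2} = \left(-67 + 9 \cdot 9^{2}\right)^{2} = \left(-67 + 9 \cdot 81\right)^{2} = \left(-67 + 729\right)^{2} = 662^{2} = 438244$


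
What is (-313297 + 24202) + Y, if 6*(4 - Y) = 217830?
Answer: -325396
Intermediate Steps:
Y = -36301 (Y = 4 - ⅙*217830 = 4 - 36305 = -36301)
(-313297 + 24202) + Y = (-313297 + 24202) - 36301 = -289095 - 36301 = -325396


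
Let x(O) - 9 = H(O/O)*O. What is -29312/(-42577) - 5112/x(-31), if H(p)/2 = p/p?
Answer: 219207160/2256581 ≈ 97.141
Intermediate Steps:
H(p) = 2 (H(p) = 2*(p/p) = 2*1 = 2)
x(O) = 9 + 2*O
-29312/(-42577) - 5112/x(-31) = -29312/(-42577) - 5112/(9 + 2*(-31)) = -29312*(-1/42577) - 5112/(9 - 62) = 29312/42577 - 5112/(-53) = 29312/42577 - 5112*(-1/53) = 29312/42577 + 5112/53 = 219207160/2256581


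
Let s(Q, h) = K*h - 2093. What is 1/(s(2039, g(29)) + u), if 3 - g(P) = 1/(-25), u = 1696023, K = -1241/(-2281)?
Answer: 57025/96596452566 ≈ 5.9034e-7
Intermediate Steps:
K = 1241/2281 (K = -1241*(-1/2281) = 1241/2281 ≈ 0.54406)
g(P) = 76/25 (g(P) = 3 - 1/(-25) = 3 - 1*(-1/25) = 3 + 1/25 = 76/25)
s(Q, h) = -2093 + 1241*h/2281 (s(Q, h) = 1241*h/2281 - 2093 = -2093 + 1241*h/2281)
1/(s(2039, g(29)) + u) = 1/((-2093 + (1241/2281)*(76/25)) + 1696023) = 1/((-2093 + 94316/57025) + 1696023) = 1/(-119259009/57025 + 1696023) = 1/(96596452566/57025) = 57025/96596452566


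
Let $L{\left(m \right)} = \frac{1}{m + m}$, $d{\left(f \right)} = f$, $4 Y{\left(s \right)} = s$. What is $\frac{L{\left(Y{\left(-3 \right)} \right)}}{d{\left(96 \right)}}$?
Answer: $- \frac{1}{144} \approx -0.0069444$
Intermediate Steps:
$Y{\left(s \right)} = \frac{s}{4}$
$L{\left(m \right)} = \frac{1}{2 m}$
$\frac{L{\left(Y{\left(-3 \right)} \right)}}{d{\left(96 \right)}} = \frac{\frac{1}{2} \frac{1}{\frac{1}{4} \left(-3\right)}}{96} = \frac{1}{2 \left(- \frac{3}{4}\right)} \frac{1}{96} = \frac{1}{2} \left(- \frac{4}{3}\right) \frac{1}{96} = \left(- \frac{2}{3}\right) \frac{1}{96} = - \frac{1}{144}$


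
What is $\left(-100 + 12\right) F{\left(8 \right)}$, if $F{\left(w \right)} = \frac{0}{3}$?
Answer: $0$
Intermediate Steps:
$F{\left(w \right)} = 0$ ($F{\left(w \right)} = 0 \cdot \frac{1}{3} = 0$)
$\left(-100 + 12\right) F{\left(8 \right)} = \left(-100 + 12\right) 0 = \left(-88\right) 0 = 0$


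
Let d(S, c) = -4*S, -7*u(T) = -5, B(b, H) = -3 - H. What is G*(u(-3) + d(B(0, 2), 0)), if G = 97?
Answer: 14065/7 ≈ 2009.3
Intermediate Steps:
u(T) = 5/7 (u(T) = -⅐*(-5) = 5/7)
G*(u(-3) + d(B(0, 2), 0)) = 97*(5/7 - 4*(-3 - 1*2)) = 97*(5/7 - 4*(-3 - 2)) = 97*(5/7 - 4*(-5)) = 97*(5/7 + 20) = 97*(145/7) = 14065/7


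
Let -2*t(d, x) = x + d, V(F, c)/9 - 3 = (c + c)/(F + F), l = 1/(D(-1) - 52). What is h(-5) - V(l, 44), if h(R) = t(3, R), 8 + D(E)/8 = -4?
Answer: 58582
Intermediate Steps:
D(E) = -96 (D(E) = -64 + 8*(-4) = -64 - 32 = -96)
l = -1/148 (l = 1/(-96 - 52) = 1/(-148) = -1/148 ≈ -0.0067568)
V(F, c) = 27 + 9*c/F (V(F, c) = 27 + 9*((c + c)/(F + F)) = 27 + 9*((2*c)/((2*F))) = 27 + 9*((2*c)*(1/(2*F))) = 27 + 9*(c/F) = 27 + 9*c/F)
t(d, x) = -d/2 - x/2 (t(d, x) = -(x + d)/2 = -(d + x)/2 = -d/2 - x/2)
h(R) = -3/2 - R/2 (h(R) = -½*3 - R/2 = -3/2 - R/2)
h(-5) - V(l, 44) = (-3/2 - ½*(-5)) - (27 + 9*44/(-1/148)) = (-3/2 + 5/2) - (27 + 9*44*(-148)) = 1 - (27 - 58608) = 1 - 1*(-58581) = 1 + 58581 = 58582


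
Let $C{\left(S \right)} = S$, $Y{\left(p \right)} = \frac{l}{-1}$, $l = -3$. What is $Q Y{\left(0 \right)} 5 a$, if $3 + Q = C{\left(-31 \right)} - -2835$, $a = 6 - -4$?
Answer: $420150$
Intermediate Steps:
$Y{\left(p \right)} = 3$ ($Y{\left(p \right)} = - \frac{3}{-1} = \left(-3\right) \left(-1\right) = 3$)
$a = 10$ ($a = 6 + 4 = 10$)
$Q = 2801$ ($Q = -3 - -2804 = -3 + \left(-31 + 2835\right) = -3 + 2804 = 2801$)
$Q Y{\left(0 \right)} 5 a = 2801 \cdot 3 \cdot 5 \cdot 10 = 2801 \cdot 15 \cdot 10 = 2801 \cdot 150 = 420150$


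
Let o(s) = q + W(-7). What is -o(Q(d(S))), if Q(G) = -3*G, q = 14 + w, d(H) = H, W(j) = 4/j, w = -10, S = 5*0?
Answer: -24/7 ≈ -3.4286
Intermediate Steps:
S = 0
q = 4 (q = 14 - 10 = 4)
o(s) = 24/7 (o(s) = 4 + 4/(-7) = 4 + 4*(-1/7) = 4 - 4/7 = 24/7)
-o(Q(d(S))) = -1*24/7 = -24/7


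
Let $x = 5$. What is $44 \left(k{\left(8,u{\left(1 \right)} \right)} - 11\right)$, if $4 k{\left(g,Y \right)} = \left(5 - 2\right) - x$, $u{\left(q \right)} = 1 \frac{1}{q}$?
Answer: $-506$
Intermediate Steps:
$u{\left(q \right)} = \frac{1}{q}$
$k{\left(g,Y \right)} = - \frac{1}{2}$ ($k{\left(g,Y \right)} = \frac{\left(5 - 2\right) - 5}{4} = \frac{3 - 5}{4} = \frac{1}{4} \left(-2\right) = - \frac{1}{2}$)
$44 \left(k{\left(8,u{\left(1 \right)} \right)} - 11\right) = 44 \left(- \frac{1}{2} - 11\right) = 44 \left(- \frac{23}{2}\right) = -506$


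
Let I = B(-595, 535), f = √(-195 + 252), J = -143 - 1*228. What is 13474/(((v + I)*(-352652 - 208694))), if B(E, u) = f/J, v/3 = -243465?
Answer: 225762030979905/6869779287007354406488 - 2499427*√57/20609337861022063219464 ≈ 3.2863e-8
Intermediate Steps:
v = -730395 (v = 3*(-243465) = -730395)
J = -371 (J = -143 - 228 = -371)
f = √57 ≈ 7.5498
B(E, u) = -√57/371 (B(E, u) = √57/(-371) = √57*(-1/371) = -√57/371)
I = -√57/371 ≈ -0.020350
13474/(((v + I)*(-352652 - 208694))) = 13474/(((-730395 - √57/371)*(-352652 - 208694))) = 13474/(((-730395 - √57/371)*(-561346))) = 13474/(410004311670 + 561346*√57/371)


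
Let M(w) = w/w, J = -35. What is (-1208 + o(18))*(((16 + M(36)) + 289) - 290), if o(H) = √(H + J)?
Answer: -19328 + 16*I*√17 ≈ -19328.0 + 65.97*I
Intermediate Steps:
M(w) = 1
o(H) = √(-35 + H) (o(H) = √(H - 35) = √(-35 + H))
(-1208 + o(18))*(((16 + M(36)) + 289) - 290) = (-1208 + √(-35 + 18))*(((16 + 1) + 289) - 290) = (-1208 + √(-17))*((17 + 289) - 290) = (-1208 + I*√17)*(306 - 290) = (-1208 + I*√17)*16 = -19328 + 16*I*√17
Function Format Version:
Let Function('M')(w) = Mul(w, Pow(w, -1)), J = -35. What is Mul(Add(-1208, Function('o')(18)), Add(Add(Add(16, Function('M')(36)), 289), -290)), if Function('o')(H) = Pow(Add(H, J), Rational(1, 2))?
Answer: Add(-19328, Mul(16, I, Pow(17, Rational(1, 2)))) ≈ Add(-19328., Mul(65.970, I))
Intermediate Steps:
Function('M')(w) = 1
Function('o')(H) = Pow(Add(-35, H), Rational(1, 2)) (Function('o')(H) = Pow(Add(H, -35), Rational(1, 2)) = Pow(Add(-35, H), Rational(1, 2)))
Mul(Add(-1208, Function('o')(18)), Add(Add(Add(16, Function('M')(36)), 289), -290)) = Mul(Add(-1208, Pow(Add(-35, 18), Rational(1, 2))), Add(Add(Add(16, 1), 289), -290)) = Mul(Add(-1208, Pow(-17, Rational(1, 2))), Add(Add(17, 289), -290)) = Mul(Add(-1208, Mul(I, Pow(17, Rational(1, 2)))), Add(306, -290)) = Mul(Add(-1208, Mul(I, Pow(17, Rational(1, 2)))), 16) = Add(-19328, Mul(16, I, Pow(17, Rational(1, 2))))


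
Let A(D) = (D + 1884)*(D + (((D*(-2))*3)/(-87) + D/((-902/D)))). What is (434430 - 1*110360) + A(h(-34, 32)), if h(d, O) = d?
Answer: 3328096930/13079 ≈ 2.5446e+5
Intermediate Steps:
A(D) = (1884 + D)*(-D**2/902 + 31*D/29) (A(D) = (1884 + D)*(D + ((-2*D*3)*(-1/87) + D*(-D/902))) = (1884 + D)*(D + (-6*D*(-1/87) - D**2/902)) = (1884 + D)*(D + (2*D/29 - D**2/902)) = (1884 + D)*(D + (-D**2/902 + 2*D/29)) = (1884 + D)*(-D**2/902 + 31*D/29))
(434430 - 1*110360) + A(h(-34, 32)) = (434430 - 1*110360) + (1/26158)*(-34)*(52680408 - 26674*(-34) - 29*(-34)**2) = (434430 - 110360) + (1/26158)*(-34)*(52680408 + 906916 - 29*1156) = 324070 + (1/26158)*(-34)*(52680408 + 906916 - 33524) = 324070 + (1/26158)*(-34)*53553800 = 324070 - 910414600/13079 = 3328096930/13079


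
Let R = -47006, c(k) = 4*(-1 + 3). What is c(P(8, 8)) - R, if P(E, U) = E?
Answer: 47014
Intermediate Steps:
c(k) = 8 (c(k) = 4*2 = 8)
c(P(8, 8)) - R = 8 - 1*(-47006) = 8 + 47006 = 47014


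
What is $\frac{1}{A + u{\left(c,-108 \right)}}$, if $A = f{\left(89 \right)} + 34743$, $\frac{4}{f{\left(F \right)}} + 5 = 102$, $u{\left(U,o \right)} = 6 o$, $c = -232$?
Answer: $\frac{97}{3307219} \approx 2.933 \cdot 10^{-5}$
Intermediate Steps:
$f{\left(F \right)} = \frac{4}{97}$ ($f{\left(F \right)} = \frac{4}{-5 + 102} = \frac{4}{97}$)
$A = \frac{3370075}{97}$ ($A = \frac{4}{97} + 34743 = \frac{3370075}{97} \approx 34743.0$)
$\frac{1}{A + u{\left(c,-108 \right)}} = \frac{1}{\frac{3370075}{97} + 6 \left(-108\right)} = \frac{1}{\frac{3370075}{97} - 648} = \frac{1}{\frac{3307219}{97}} = \frac{97}{3307219}$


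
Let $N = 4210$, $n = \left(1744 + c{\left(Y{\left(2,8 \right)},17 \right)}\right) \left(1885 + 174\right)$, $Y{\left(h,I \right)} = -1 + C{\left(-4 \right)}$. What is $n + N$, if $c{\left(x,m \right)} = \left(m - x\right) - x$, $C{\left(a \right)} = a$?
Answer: $3650699$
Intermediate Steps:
$Y{\left(h,I \right)} = -5$ ($Y{\left(h,I \right)} = -1 - 4 = -5$)
$c{\left(x,m \right)} = m - 2 x$
$n = 3646489$ ($n = \left(1744 + \left(17 - -10\right)\right) \left(1885 + 174\right) = \left(1744 + \left(17 + 10\right)\right) 2059 = \left(1744 + 27\right) 2059 = 1771 \cdot 2059 = 3646489$)
$n + N = 3646489 + 4210 = 3650699$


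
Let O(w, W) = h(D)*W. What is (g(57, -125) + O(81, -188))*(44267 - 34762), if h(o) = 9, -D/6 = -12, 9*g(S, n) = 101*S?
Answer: -30007285/3 ≈ -1.0002e+7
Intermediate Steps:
g(S, n) = 101*S/9 (g(S, n) = (101*S)/9 = 101*S/9)
D = 72 (D = -6*(-12) = 72)
O(w, W) = 9*W
(g(57, -125) + O(81, -188))*(44267 - 34762) = ((101/9)*57 + 9*(-188))*(44267 - 34762) = (1919/3 - 1692)*9505 = -3157/3*9505 = -30007285/3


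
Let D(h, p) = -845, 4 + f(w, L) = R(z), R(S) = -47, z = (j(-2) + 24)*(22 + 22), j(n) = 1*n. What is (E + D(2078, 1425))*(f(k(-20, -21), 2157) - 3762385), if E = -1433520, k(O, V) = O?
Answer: 5396706513140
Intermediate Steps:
j(n) = n
z = 968 (z = (-2 + 24)*(22 + 22) = 22*44 = 968)
f(w, L) = -51 (f(w, L) = -4 - 47 = -51)
(E + D(2078, 1425))*(f(k(-20, -21), 2157) - 3762385) = (-1433520 - 845)*(-51 - 3762385) = -1434365*(-3762436) = 5396706513140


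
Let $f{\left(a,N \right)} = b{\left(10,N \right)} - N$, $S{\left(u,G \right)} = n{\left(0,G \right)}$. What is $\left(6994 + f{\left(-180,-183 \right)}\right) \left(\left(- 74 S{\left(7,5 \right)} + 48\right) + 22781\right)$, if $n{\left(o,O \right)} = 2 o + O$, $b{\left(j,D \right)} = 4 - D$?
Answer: $165388076$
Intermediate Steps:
$n{\left(o,O \right)} = O + 2 o$
$S{\left(u,G \right)} = G$ ($S{\left(u,G \right)} = G + 2 \cdot 0 = G + 0 = G$)
$f{\left(a,N \right)} = 4 - 2 N$ ($f{\left(a,N \right)} = \left(4 - N\right) - N = 4 - 2 N$)
$\left(6994 + f{\left(-180,-183 \right)}\right) \left(\left(- 74 S{\left(7,5 \right)} + 48\right) + 22781\right) = \left(6994 + \left(4 - -366\right)\right) \left(\left(\left(-74\right) 5 + 48\right) + 22781\right) = \left(6994 + \left(4 + 366\right)\right) \left(\left(-370 + 48\right) + 22781\right) = \left(6994 + 370\right) \left(-322 + 22781\right) = 7364 \cdot 22459 = 165388076$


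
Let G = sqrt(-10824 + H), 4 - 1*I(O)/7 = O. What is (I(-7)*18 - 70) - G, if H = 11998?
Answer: 1316 - sqrt(1174) ≈ 1281.7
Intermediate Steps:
I(O) = 28 - 7*O
G = sqrt(1174) (G = sqrt(-10824 + 11998) = sqrt(1174) ≈ 34.264)
(I(-7)*18 - 70) - G = ((28 - 7*(-7))*18 - 70) - sqrt(1174) = ((28 + 49)*18 - 70) - sqrt(1174) = (77*18 - 70) - sqrt(1174) = (1386 - 70) - sqrt(1174) = 1316 - sqrt(1174)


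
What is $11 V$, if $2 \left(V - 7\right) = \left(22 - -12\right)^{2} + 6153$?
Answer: $\frac{80553}{2} \approx 40277.0$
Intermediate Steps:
$V = \frac{7323}{2}$ ($V = 7 + \frac{\left(22 - -12\right)^{2} + 6153}{2} = 7 + \frac{\left(22 + 12\right)^{2} + 6153}{2} = 7 + \frac{34^{2} + 6153}{2} = 7 + \frac{1156 + 6153}{2} = 7 + \frac{1}{2} \cdot 7309 = 7 + \frac{7309}{2} = \frac{7323}{2} \approx 3661.5$)
$11 V = 11 \cdot \frac{7323}{2} = \frac{80553}{2}$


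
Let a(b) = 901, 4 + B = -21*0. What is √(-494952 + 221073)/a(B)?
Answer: 3*I*√30431/901 ≈ 0.58084*I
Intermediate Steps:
B = -4 (B = -4 - 21*0 = -4 + 0 = -4)
√(-494952 + 221073)/a(B) = √(-494952 + 221073)/901 = √(-273879)*(1/901) = (3*I*√30431)*(1/901) = 3*I*√30431/901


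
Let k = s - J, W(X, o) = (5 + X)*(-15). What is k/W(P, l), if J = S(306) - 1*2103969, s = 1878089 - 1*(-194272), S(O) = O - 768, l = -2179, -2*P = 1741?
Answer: 928176/2885 ≈ 321.72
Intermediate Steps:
P = -1741/2 (P = -½*1741 = -1741/2 ≈ -870.50)
S(O) = -768 + O
W(X, o) = -75 - 15*X
s = 2072361 (s = 1878089 + 194272 = 2072361)
J = -2104431 (J = (-768 + 306) - 1*2103969 = -462 - 2103969 = -2104431)
k = 4176792 (k = 2072361 - 1*(-2104431) = 2072361 + 2104431 = 4176792)
k/W(P, l) = 4176792/(-75 - 15*(-1741/2)) = 4176792/(-75 + 26115/2) = 4176792/(25965/2) = 4176792*(2/25965) = 928176/2885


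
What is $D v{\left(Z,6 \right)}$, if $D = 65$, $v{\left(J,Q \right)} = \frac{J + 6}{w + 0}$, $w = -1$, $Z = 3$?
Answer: $-585$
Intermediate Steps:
$v{\left(J,Q \right)} = -6 - J$ ($v{\left(J,Q \right)} = \frac{J + 6}{-1 + 0} = \frac{6 + J}{-1} = \left(6 + J\right) \left(-1\right) = -6 - J$)
$D v{\left(Z,6 \right)} = 65 \left(-6 - 3\right) = 65 \left(-9\right) = -585$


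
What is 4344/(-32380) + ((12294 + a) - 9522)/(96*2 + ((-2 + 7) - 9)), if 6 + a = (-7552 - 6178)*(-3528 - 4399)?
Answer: 220265862263/380465 ≈ 5.7894e+5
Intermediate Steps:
a = 108837704 (a = -6 + (-7552 - 6178)*(-3528 - 4399) = -6 - 13730*(-7927) = -6 + 108837710 = 108837704)
4344/(-32380) + ((12294 + a) - 9522)/(96*2 + ((-2 + 7) - 9)) = 4344/(-32380) + ((12294 + 108837704) - 9522)/(96*2 + ((-2 + 7) - 9)) = 4344*(-1/32380) + (108849998 - 9522)/(192 + (5 - 9)) = -1086/8095 + 108840476/(192 - 4) = -1086/8095 + 108840476/188 = -1086/8095 + 108840476*(1/188) = -1086/8095 + 27210119/47 = 220265862263/380465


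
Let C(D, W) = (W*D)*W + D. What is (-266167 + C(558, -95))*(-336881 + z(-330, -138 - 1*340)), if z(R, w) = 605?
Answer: -1604151190116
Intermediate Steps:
C(D, W) = D + D*W**2 (C(D, W) = (D*W)*W + D = D*W**2 + D = D + D*W**2)
(-266167 + C(558, -95))*(-336881 + z(-330, -138 - 1*340)) = (-266167 + 558*(1 + (-95)**2))*(-336881 + 605) = (-266167 + 558*(1 + 9025))*(-336276) = (-266167 + 558*9026)*(-336276) = (-266167 + 5036508)*(-336276) = 4770341*(-336276) = -1604151190116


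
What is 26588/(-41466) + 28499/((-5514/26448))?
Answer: -2604566150122/19053627 ≈ -1.3670e+5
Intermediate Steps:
26588/(-41466) + 28499/((-5514/26448)) = 26588*(-1/41466) + 28499/((-5514*1/26448)) = -13294/20733 + 28499/(-919/4408) = -13294/20733 + 28499*(-4408/919) = -13294/20733 - 125623592/919 = -2604566150122/19053627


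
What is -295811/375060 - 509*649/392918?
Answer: -6319135841/3878100660 ≈ -1.6294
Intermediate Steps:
-295811/375060 - 509*649/392918 = -295811*1/375060 - 330341*1/392918 = -15569/19740 - 330341/392918 = -6319135841/3878100660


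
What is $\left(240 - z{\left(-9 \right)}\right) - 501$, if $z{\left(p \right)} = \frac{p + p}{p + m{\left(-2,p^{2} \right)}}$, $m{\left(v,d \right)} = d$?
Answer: $- \frac{1043}{4} \approx -260.75$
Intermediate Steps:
$z{\left(p \right)} = \frac{2 p}{p + p^{2}}$ ($z{\left(p \right)} = \frac{p + p}{p + p^{2}} = \frac{2 p}{p + p^{2}}$)
$\left(240 - z{\left(-9 \right)}\right) - 501 = \left(240 - \frac{2}{1 - 9}\right) - 501 = \left(240 - \frac{2}{-8}\right) - 501 = \left(240 - 2 \left(- \frac{1}{8}\right)\right) - 501 = \left(240 - - \frac{1}{4}\right) - 501 = \left(240 + \frac{1}{4}\right) - 501 = \frac{961}{4} - 501 = - \frac{1043}{4}$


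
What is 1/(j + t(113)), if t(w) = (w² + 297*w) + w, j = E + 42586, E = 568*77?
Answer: 1/132765 ≈ 7.5321e-6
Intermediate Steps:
E = 43736
j = 86322 (j = 43736 + 42586 = 86322)
t(w) = w² + 298*w
1/(j + t(113)) = 1/(86322 + 113*(298 + 113)) = 1/(86322 + 113*411) = 1/(86322 + 46443) = 1/132765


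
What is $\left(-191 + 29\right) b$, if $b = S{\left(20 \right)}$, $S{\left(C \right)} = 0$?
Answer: $0$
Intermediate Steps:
$b = 0$
$\left(-191 + 29\right) b = \left(-191 + 29\right) 0 = \left(-162\right) 0 = 0$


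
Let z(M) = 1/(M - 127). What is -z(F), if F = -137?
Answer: 1/264 ≈ 0.0037879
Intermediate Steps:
z(M) = 1/(-127 + M)
-z(F) = -1/(-127 - 137) = -1/(-264) = -1*(-1/264) = 1/264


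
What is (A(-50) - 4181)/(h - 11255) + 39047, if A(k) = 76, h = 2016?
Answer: 360759338/9239 ≈ 39047.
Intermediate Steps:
(A(-50) - 4181)/(h - 11255) + 39047 = (76 - 4181)/(2016 - 11255) + 39047 = -4105/(-9239) + 39047 = -4105*(-1/9239) + 39047 = 4105/9239 + 39047 = 360759338/9239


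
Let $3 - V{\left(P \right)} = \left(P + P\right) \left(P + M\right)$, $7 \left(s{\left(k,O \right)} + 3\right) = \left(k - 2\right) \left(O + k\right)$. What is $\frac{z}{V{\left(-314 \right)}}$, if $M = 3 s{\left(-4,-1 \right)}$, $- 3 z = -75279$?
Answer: $- \frac{175651}{1363367} \approx -0.12884$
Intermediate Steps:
$z = 25093$ ($z = \left(- \frac{1}{3}\right) \left(-75279\right) = 25093$)
$s{\left(k,O \right)} = -3 + \frac{\left(-2 + k\right) \left(O + k\right)}{7}$ ($s{\left(k,O \right)} = -3 + \frac{\left(k - 2\right) \left(O + k\right)}{7} = -3 + \frac{\left(-2 + k\right) \left(O + k\right)}{7}$)
$M = \frac{27}{7}$ ($M = 3 \left(-3 - - \frac{2}{7} - - \frac{8}{7} + \frac{\left(-4\right)^{2}}{7} + \frac{1}{7} \left(-1\right) \left(-4\right)\right) = 3 \left(-3 + \frac{2}{7} + \frac{8}{7} + \frac{1}{7} \cdot 16 + \frac{4}{7}\right) = 3 \left(-3 + \frac{2}{7} + \frac{8}{7} + \frac{16}{7} + \frac{4}{7}\right) = 3 \cdot \frac{9}{7} = \frac{27}{7} \approx 3.8571$)
$V{\left(P \right)} = 3 - 2 P \left(\frac{27}{7} + P\right)$ ($V{\left(P \right)} = 3 - \left(P + P\right) \left(P + \frac{27}{7}\right) = 3 - 2 P \left(\frac{27}{7} + P\right)$)
$\frac{z}{V{\left(-314 \right)}} = \frac{25093}{3 - 2 \left(-314\right)^{2} - - \frac{16956}{7}} = \frac{25093}{3 - 197192 + \frac{16956}{7}} = \frac{25093}{- \frac{1363367}{7}} = 25093 \left(- \frac{7}{1363367}\right) = - \frac{175651}{1363367}$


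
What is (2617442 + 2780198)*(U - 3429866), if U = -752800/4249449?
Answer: -78670826444127543760/4249449 ≈ -1.8513e+13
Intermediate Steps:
U = -752800/4249449 (U = -752800*1/4249449 = -752800/4249449 ≈ -0.17715)
(2617442 + 2780198)*(U - 3429866) = (2617442 + 2780198)*(-752800/4249449 - 3429866) = 5397640*(-14575041396634/4249449) = -78670826444127543760/4249449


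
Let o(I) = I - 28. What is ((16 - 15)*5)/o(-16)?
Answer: -5/44 ≈ -0.11364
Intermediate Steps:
o(I) = -28 + I
((16 - 15)*5)/o(-16) = ((16 - 15)*5)/(-28 - 16) = (1*5)/(-44) = 5*(-1/44) = -5/44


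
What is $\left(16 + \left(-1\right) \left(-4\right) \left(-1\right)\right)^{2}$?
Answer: $144$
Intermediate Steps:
$\left(16 + \left(-1\right) \left(-4\right) \left(-1\right)\right)^{2} = \left(16 + 4 \left(-1\right)\right)^{2} = \left(16 - 4\right)^{2} = 12^{2} = 144$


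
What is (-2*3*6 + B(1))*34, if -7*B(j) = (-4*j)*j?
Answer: -8432/7 ≈ -1204.6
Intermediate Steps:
B(j) = 4*j**2/7 (B(j) = -(-4*j)*j/7 = -(-4)*j**2/7 = 4*j**2/7)
(-2*3*6 + B(1))*34 = (-2*3*6 + (4/7)*1**2)*34 = (-6*6 + (4/7)*1)*34 = (-36 + 4/7)*34 = -248/7*34 = -8432/7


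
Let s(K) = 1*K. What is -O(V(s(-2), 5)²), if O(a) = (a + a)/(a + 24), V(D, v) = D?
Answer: -2/7 ≈ -0.28571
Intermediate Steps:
s(K) = K
O(a) = 2*a/(24 + a) (O(a) = (2*a)/(24 + a) = 2*a/(24 + a))
-O(V(s(-2), 5)²) = -2*(-2)²/(24 + (-2)²) = -2*4/(24 + 4) = -2*4/28 = -1*2/7 = -2/7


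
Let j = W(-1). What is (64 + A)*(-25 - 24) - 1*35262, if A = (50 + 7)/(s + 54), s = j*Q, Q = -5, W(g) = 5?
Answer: -1116335/29 ≈ -38494.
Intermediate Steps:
j = 5
s = -25 (s = 5*(-5) = -25)
A = 57/29 (A = (50 + 7)/(-25 + 54) = 57/29 ≈ 1.9655)
(64 + A)*(-25 - 24) - 1*35262 = (64 + 57/29)*(-25 - 24) - 1*35262 = (1913/29)*(-49) - 35262 = -93737/29 - 35262 = -1116335/29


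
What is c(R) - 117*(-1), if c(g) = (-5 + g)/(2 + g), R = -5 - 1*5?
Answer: 951/8 ≈ 118.88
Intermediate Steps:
R = -10 (R = -5 - 5 = -10)
c(g) = (-5 + g)/(2 + g)
c(R) - 117*(-1) = (-5 - 10)/(2 - 10) - 117*(-1) = -15/(-8) + 117 = -⅛*(-15) + 117 = 15/8 + 117 = 951/8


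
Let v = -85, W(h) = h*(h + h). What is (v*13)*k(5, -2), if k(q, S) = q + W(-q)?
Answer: -60775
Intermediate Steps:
W(h) = 2*h² (W(h) = h*(2*h) = 2*h²)
k(q, S) = q + 2*q² (k(q, S) = q + 2*(-q)² = q + 2*q²)
(v*13)*k(5, -2) = (-85*13)*(5*(1 + 2*5)) = -5525*(1 + 10) = -5525*11 = -1105*55 = -60775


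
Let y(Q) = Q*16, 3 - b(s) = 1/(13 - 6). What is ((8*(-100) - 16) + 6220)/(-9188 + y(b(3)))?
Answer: -9457/15999 ≈ -0.59110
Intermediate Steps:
b(s) = 20/7 (b(s) = 3 - 1/(13 - 6) = 3 - 1/7 = 20/7)
y(Q) = 16*Q
((8*(-100) - 16) + 6220)/(-9188 + y(b(3))) = ((8*(-100) - 16) + 6220)/(-9188 + 16*(20/7)) = ((-800 - 16) + 6220)/(-9188 + 320/7) = (-816 + 6220)/(-63996/7) = 5404*(-7/63996) = -9457/15999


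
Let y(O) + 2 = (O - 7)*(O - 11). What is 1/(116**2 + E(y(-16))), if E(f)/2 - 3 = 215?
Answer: 1/13892 ≈ 7.1984e-5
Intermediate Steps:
y(O) = -2 + (-11 + O)*(-7 + O) (y(O) = -2 + (O - 7)*(O - 11) = -2 + (-7 + O)*(-11 + O) = -2 + (-11 + O)*(-7 + O))
E(f) = 436 (E(f) = 6 + 2*215 = 6 + 430 = 436)
1/(116**2 + E(y(-16))) = 1/(116**2 + 436) = 1/(13456 + 436) = 1/13892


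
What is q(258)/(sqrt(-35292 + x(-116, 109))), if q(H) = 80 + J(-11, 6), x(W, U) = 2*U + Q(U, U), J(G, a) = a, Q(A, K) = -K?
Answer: -86*I*sqrt(35183)/35183 ≈ -0.45849*I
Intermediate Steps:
x(W, U) = U (x(W, U) = 2*U - U = U)
q(H) = 86 (q(H) = 80 + 6 = 86)
q(258)/(sqrt(-35292 + x(-116, 109))) = 86/(sqrt(-35292 + 109)) = 86/(sqrt(-35183)) = 86/((I*sqrt(35183))) = 86*(-I*sqrt(35183)/35183) = -86*I*sqrt(35183)/35183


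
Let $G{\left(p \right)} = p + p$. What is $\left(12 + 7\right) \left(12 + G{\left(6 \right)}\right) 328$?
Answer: $149568$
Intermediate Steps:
$G{\left(p \right)} = 2 p$
$\left(12 + 7\right) \left(12 + G{\left(6 \right)}\right) 328 = \left(12 + 7\right) \left(12 + 2 \cdot 6\right) 328 = 19 \left(12 + 12\right) 328 = 19 \cdot 24 \cdot 328 = 456 \cdot 328 = 149568$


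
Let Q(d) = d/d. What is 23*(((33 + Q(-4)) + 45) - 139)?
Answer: -1380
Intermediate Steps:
Q(d) = 1
23*(((33 + Q(-4)) + 45) - 139) = 23*(((33 + 1) + 45) - 139) = 23*((34 + 45) - 139) = 23*(79 - 139) = 23*(-60) = -1380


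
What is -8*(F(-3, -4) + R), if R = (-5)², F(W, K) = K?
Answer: -168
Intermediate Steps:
R = 25
-8*(F(-3, -4) + R) = -8*(-4 + 25) = -8*21 = -168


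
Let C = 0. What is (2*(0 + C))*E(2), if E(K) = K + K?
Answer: 0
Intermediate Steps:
E(K) = 2*K
(2*(0 + C))*E(2) = (2*(0 + 0))*(2*2) = (2*0)*4 = 0*4 = 0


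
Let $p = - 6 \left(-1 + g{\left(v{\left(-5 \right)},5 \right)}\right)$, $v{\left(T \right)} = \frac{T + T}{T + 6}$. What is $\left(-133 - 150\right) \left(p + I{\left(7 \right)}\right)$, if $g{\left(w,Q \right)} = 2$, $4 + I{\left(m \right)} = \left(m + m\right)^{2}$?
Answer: $-52638$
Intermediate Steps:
$I{\left(m \right)} = -4 + 4 m^{2}$ ($I{\left(m \right)} = -4 + \left(m + m\right)^{2} = -4 + \left(2 m\right)^{2} = -4 + 4 m^{2}$)
$v{\left(T \right)} = \frac{2 T}{6 + T}$
$p = -6$ ($p = - 6 \left(-1 + 2\right) = \left(-6\right) 1 = -6$)
$\left(-133 - 150\right) \left(p + I{\left(7 \right)}\right) = \left(-133 - 150\right) \left(-6 - \left(4 - 4 \cdot 7^{2}\right)\right) = - 283 \left(-6 + \left(-4 + 4 \cdot 49\right)\right) = - 283 \left(-6 + \left(-4 + 196\right)\right) = - 283 \left(-6 + 192\right) = \left(-283\right) 186 = -52638$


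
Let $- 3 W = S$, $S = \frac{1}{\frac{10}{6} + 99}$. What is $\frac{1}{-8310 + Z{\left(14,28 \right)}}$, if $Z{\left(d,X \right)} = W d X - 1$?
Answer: $- \frac{151}{1255157} \approx -0.0001203$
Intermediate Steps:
$S = \frac{3}{302}$ ($S = \frac{1}{10 \cdot \frac{1}{6} + 99} = \frac{1}{\frac{5}{3} + 99} = \frac{1}{\frac{302}{3}} = \frac{3}{302} \approx 0.0099338$)
$W = - \frac{1}{302}$ ($W = \left(- \frac{1}{3}\right) \frac{3}{302} = - \frac{1}{302} \approx -0.0033113$)
$Z{\left(d,X \right)} = -1 - \frac{X d}{302}$ ($Z{\left(d,X \right)} = - \frac{d}{302} X - 1 = - \frac{X d}{302} - 1 = -1 - \frac{X d}{302}$)
$\frac{1}{-8310 + Z{\left(14,28 \right)}} = \frac{1}{-8310 - \left(1 + \frac{14}{151} \cdot 14\right)} = \frac{1}{-8310 - \frac{347}{151}} = \frac{1}{- \frac{1255157}{151}} = - \frac{151}{1255157}$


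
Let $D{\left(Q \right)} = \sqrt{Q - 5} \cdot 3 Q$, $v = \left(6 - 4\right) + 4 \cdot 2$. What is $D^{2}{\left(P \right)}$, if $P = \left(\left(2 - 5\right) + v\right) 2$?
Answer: $15876$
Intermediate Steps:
$v = 10$ ($v = 2 + 8 = 10$)
$P = 14$ ($P = \left(\left(2 - 5\right) + 10\right) 2 = \left(-3 + 10\right) 2 = 7 \cdot 2 = 14$)
$D{\left(Q \right)} = 3 Q \sqrt{-5 + Q}$ ($D{\left(Q \right)} = \sqrt{-5 + Q} 3 Q = 3 \sqrt{-5 + Q} Q = 3 Q \sqrt{-5 + Q}$)
$D^{2}{\left(P \right)} = \left(3 \cdot 14 \sqrt{-5 + 14}\right)^{2} = \left(3 \cdot 14 \sqrt{9}\right)^{2} = \left(3 \cdot 14 \cdot 3\right)^{2} = 126^{2} = 15876$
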